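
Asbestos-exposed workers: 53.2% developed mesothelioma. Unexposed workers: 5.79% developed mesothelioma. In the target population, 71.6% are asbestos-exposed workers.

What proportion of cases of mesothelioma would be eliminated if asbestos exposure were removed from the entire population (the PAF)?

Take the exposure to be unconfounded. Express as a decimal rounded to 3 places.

PAF ≈ 0.854

p₁ = 0.532, p₀ = 0.0579.
Overall risk P(Y=1) = π·p₁ + (1−π)·p₀ = 0.716×0.532 + 0.284×0.0579 = 0.39736.
Under exogeneity, PAF = [P(Y=1) − p₀] / P(Y=1).
PAF = (0.39736 − 0.0579) / 0.39736 ≈ 0.8543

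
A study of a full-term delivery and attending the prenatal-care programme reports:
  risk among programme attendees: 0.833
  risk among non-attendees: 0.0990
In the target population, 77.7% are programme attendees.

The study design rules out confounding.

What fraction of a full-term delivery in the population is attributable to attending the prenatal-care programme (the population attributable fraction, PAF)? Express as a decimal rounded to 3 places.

Let p₁ = 0.833, p₀ = 0.099.
Overall risk P(Y=1) = π·p₁ + (1−π)·p₀ = 0.777×0.833 + 0.223×0.099 = 0.66932.
Under exogeneity, PAF = [P(Y=1) − p₀] / P(Y=1).
PAF = (0.66932 − 0.099) / 0.66932 ≈ 0.8521

PAF ≈ 0.852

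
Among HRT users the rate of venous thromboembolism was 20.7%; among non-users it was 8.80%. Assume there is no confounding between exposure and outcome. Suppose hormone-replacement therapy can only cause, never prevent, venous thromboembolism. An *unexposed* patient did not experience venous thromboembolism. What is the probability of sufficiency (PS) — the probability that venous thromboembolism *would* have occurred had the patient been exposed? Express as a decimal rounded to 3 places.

p₁ = 0.207, p₀ = 0.088.
Under exogeneity and monotonicity, PS = (p₁ − p₀) / (1 − p₀).
PS = (0.207 − 0.088) / (1 − 0.088) = 0.119 / 0.912 ≈ 0.1305

PS ≈ 0.130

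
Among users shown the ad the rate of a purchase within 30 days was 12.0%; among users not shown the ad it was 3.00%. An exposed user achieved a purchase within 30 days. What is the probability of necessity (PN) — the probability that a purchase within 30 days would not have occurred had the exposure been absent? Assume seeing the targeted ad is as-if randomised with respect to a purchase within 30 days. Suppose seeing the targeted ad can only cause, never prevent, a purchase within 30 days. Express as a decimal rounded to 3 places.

p₁ = 0.12, p₀ = 0.03.
Under exogeneity and monotonicity, PN = (p₁ − p₀) / p₁.
PN = (0.12 − 0.03) / 0.12 = 0.09 / 0.12 ≈ 0.7500

PN ≈ 0.750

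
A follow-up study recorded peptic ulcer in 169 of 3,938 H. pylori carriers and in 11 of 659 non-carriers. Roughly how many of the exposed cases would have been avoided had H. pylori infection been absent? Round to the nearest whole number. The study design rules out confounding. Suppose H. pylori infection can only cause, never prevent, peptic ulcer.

about 103 cases

p₁ = P(outcome | exposed) = 169/3938 = 0.042915
p₀ = P(outcome | unexposed) = 11/659 = 0.016692
PN = (p₁ − p₀)/p₁ = (0.042915 − 0.016692) / 0.042915 ≈ 0.61105.
Attributable cases ≈ PN × (exposed cases) = 0.61105 × 169 ≈ 103.27.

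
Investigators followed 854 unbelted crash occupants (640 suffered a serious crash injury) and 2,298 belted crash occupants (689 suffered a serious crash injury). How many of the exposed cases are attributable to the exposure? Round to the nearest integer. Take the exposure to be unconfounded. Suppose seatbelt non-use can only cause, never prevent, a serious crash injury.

about 384 cases

p₁ = P(outcome | exposed) = 640/854 = 0.74941
p₀ = P(outcome | unexposed) = 689/2298 = 0.29983
PN = (p₁ − p₀)/p₁ = (0.74941 − 0.29983) / 0.74941 ≈ 0.59992.
Attributable cases ≈ PN × (exposed cases) = 0.59992 × 640 ≈ 383.95.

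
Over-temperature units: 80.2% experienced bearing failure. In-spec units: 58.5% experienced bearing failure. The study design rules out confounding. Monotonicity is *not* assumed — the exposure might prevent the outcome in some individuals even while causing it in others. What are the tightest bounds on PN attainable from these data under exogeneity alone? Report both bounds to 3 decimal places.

p₁ = 0.802, p₀ = 0.585.
Under exogeneity alone the bounds on PN are max{0,(p₁−p₀)/p₁} ≤ PN ≤ min{1,(1−p₀)/p₁}.
  lower = (p₁ − p₀)/p₁ = 0.217 / 0.802 ≈ 0.2706
  upper = min{1, (1 − p₀)/p₁} = 0.415 / 0.802 ≈ 0.5175

0.271 ≤ PN ≤ 0.517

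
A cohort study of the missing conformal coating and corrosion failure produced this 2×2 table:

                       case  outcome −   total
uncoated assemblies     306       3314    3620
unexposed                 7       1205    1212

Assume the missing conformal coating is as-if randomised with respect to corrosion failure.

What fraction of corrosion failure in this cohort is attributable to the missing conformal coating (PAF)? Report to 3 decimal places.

p₁ = P(outcome | exposed) = 306/3620 = 0.08453
p₀ = P(outcome | unexposed) = 7/1212 = 0.0057756
Exposure prevalence π = 3620/4832 = 0.74917; overall risk P(Y=1) = 0.064776.
Under exogeneity, PAF = [P(Y=1) − p₀]/P(Y=1).
PAF = (0.064776 − 0.0057756) / 0.064776 ≈ 0.9108

PAF ≈ 0.911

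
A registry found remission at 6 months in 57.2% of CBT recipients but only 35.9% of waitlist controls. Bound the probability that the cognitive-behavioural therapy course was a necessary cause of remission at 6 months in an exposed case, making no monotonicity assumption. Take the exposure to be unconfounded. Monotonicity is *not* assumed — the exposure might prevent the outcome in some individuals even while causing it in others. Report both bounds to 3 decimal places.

p₁ = 0.572, p₀ = 0.359.
Under exogeneity alone the bounds on PN are max{0,(p₁−p₀)/p₁} ≤ PN ≤ min{1,(1−p₀)/p₁}.
  lower = (p₁ − p₀)/p₁ = 0.213 / 0.572 ≈ 0.3724
  upper = min{1, (1 − p₀)/p₁} = 0.641 / 0.572 ≈ 1.1206 → capped at 1

0.372 ≤ PN ≤ 1.000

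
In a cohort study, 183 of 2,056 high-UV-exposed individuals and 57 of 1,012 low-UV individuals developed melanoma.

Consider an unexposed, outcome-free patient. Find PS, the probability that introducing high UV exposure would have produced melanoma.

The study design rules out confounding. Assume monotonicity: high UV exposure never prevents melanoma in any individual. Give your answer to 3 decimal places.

PS ≈ 0.035

p₁ = P(outcome | exposed) = 183/2056 = 0.089008
p₀ = P(outcome | unexposed) = 57/1012 = 0.056324
Under exogeneity and monotonicity, PS = (p₁ − p₀) / (1 − p₀).
PS = (0.089008 − 0.056324) / (1 − 0.056324) = 0.032684 / 0.94368 ≈ 0.0346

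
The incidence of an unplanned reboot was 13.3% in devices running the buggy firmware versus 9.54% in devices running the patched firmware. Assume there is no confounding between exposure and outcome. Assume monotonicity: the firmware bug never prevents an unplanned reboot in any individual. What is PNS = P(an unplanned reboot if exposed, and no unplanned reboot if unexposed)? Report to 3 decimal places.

p₁ = 0.133, p₀ = 0.0954.
Under exogeneity and monotonicity, PNS = p₁ − p₀.
PNS = 0.133 − 0.0954 = 0.0376

PNS ≈ 0.038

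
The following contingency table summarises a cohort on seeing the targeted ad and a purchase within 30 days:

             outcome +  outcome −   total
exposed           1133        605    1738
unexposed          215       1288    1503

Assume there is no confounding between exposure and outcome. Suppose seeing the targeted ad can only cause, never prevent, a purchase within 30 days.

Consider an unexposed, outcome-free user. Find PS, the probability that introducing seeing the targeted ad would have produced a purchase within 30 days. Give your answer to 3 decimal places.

PS ≈ 0.594

p₁ = P(outcome | exposed) = 1133/1738 = 0.6519
p₀ = P(outcome | unexposed) = 215/1503 = 0.14305
Under exogeneity and monotonicity, PS = (p₁ − p₀)/(1 − p₀).
PS = (0.6519 − 0.14305) / 0.85695 ≈ 0.5938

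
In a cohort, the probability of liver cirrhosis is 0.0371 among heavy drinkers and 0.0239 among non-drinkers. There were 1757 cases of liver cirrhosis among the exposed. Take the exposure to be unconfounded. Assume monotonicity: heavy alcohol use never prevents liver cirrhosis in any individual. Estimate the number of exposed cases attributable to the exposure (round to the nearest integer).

about 625 cases

Let p₁ = 0.0371, p₀ = 0.0239.
PN = (p₁ − p₀)/p₁ = (0.0371 − 0.0239) / 0.0371 ≈ 0.35580.
Attributable cases ≈ PN × (exposed cases) = 0.35580 × 1757 ≈ 625.13.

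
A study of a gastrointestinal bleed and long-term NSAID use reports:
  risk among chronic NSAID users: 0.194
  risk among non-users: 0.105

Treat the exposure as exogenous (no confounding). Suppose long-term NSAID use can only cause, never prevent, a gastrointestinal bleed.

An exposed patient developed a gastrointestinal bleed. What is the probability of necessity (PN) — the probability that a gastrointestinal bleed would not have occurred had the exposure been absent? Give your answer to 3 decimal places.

PN ≈ 0.459

Let p₁ = 0.194, p₀ = 0.105.
Under exogeneity and monotonicity, PN = (p₁ − p₀) / p₁.
PN = (0.194 − 0.105) / 0.194 = 0.089 / 0.194 ≈ 0.4588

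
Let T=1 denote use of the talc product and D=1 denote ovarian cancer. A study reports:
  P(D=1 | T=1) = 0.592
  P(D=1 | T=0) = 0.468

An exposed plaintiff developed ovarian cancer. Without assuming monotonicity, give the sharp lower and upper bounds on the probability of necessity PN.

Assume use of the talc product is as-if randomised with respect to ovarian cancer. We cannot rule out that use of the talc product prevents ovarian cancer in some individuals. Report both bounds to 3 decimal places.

0.209 ≤ PN ≤ 0.899

Let p₁ = 0.592, p₀ = 0.468.
Under exogeneity alone the bounds on PN are max{0,(p₁−p₀)/p₁} ≤ PN ≤ min{1,(1−p₀)/p₁}.
  lower = (p₁ − p₀)/p₁ = 0.124 / 0.592 ≈ 0.2095
  upper = min{1, (1 − p₀)/p₁} = 0.532 / 0.592 ≈ 0.8986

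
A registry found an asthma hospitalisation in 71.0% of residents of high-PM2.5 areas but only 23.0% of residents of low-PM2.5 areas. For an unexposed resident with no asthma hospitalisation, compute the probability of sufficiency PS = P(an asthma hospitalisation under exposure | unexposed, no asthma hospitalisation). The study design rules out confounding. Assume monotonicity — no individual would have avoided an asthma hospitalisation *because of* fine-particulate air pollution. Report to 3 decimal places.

PS ≈ 0.623

p₁ = 0.71, p₀ = 0.23.
Under exogeneity and monotonicity, PS = (p₁ − p₀) / (1 − p₀).
PS = (0.71 − 0.23) / (1 − 0.23) = 0.48 / 0.77 ≈ 0.6234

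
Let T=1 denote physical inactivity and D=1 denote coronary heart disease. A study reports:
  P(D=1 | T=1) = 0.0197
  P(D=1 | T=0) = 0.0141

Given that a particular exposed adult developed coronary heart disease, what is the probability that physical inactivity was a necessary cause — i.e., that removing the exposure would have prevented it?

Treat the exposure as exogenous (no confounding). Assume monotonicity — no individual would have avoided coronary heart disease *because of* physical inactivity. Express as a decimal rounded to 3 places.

PN ≈ 0.284

Let p₁ = 0.0197, p₀ = 0.0141.
Under exogeneity and monotonicity, PN = (p₁ − p₀) / p₁.
PN = (0.0197 − 0.0141) / 0.0197 = 0.0056 / 0.0197 ≈ 0.2843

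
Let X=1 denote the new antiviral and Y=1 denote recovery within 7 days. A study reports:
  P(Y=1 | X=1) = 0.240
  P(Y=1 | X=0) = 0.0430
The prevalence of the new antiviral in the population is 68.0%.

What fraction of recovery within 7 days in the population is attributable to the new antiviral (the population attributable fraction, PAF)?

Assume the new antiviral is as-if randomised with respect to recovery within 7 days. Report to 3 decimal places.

PAF ≈ 0.757

Let p₁ = 0.24, p₀ = 0.043.
Overall risk P(Y=1) = π·p₁ + (1−π)·p₀ = 0.68×0.24 + 0.32×0.043 = 0.17696.
Under exogeneity, PAF = [P(Y=1) − p₀] / P(Y=1).
PAF = (0.17696 − 0.043) / 0.17696 ≈ 0.7570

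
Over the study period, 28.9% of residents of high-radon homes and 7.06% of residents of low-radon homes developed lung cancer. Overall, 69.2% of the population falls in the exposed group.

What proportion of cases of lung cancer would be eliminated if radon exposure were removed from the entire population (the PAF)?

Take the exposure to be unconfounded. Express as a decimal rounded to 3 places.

p₁ = 0.289, p₀ = 0.0706.
Overall risk P(Y=1) = π·p₁ + (1−π)·p₀ = 0.692×0.289 + 0.308×0.0706 = 0.22173.
Under exogeneity, PAF = [P(Y=1) − p₀] / P(Y=1).
PAF = (0.22173 − 0.0706) / 0.22173 ≈ 0.6816

PAF ≈ 0.682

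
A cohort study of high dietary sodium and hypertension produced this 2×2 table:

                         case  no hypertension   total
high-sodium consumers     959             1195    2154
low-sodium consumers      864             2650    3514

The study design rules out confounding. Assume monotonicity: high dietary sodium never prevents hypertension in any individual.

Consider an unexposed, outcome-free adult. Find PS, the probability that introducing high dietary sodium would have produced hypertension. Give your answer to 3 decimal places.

p₁ = P(outcome | exposed) = 959/2154 = 0.44522
p₀ = P(outcome | unexposed) = 864/3514 = 0.24587
Under exogeneity and monotonicity, PS = (p₁ − p₀) / (1 − p₀).
PS = (0.44522 − 0.24587) / (1 − 0.24587) = 0.19934 / 0.75413 ≈ 0.2643

PS ≈ 0.264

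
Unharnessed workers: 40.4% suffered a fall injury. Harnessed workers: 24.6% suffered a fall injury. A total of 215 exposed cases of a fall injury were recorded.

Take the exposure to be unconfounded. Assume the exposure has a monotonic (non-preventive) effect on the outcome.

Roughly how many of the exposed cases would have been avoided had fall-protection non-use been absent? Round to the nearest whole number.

p₁ = 0.404, p₀ = 0.246.
PN = (p₁ − p₀)/p₁ = (0.404 − 0.246) / 0.404 ≈ 0.39109.
Attributable cases ≈ PN × (exposed cases) = 0.39109 × 215 ≈ 84.08.

about 84 cases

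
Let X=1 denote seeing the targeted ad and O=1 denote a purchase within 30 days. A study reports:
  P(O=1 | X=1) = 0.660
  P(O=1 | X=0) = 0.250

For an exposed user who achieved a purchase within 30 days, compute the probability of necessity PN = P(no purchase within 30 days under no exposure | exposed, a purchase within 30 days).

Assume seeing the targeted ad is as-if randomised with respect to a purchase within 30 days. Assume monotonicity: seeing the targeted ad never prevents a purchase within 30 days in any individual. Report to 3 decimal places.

PN ≈ 0.621

Let p₁ = 0.66, p₀ = 0.25.
Under exogeneity and monotonicity, PN = (p₁ − p₀) / p₁.
PN = (0.66 − 0.25) / 0.66 = 0.41 / 0.66 ≈ 0.6212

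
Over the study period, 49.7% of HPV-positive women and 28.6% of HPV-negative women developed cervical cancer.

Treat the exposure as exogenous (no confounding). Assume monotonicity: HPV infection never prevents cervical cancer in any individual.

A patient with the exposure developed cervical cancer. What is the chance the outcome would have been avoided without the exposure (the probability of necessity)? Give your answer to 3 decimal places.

p₁ = 0.497, p₀ = 0.286.
Under exogeneity and monotonicity, PN = (p₁ − p₀) / p₁.
PN = (0.497 − 0.286) / 0.497 = 0.211 / 0.497 ≈ 0.4245

PN ≈ 0.425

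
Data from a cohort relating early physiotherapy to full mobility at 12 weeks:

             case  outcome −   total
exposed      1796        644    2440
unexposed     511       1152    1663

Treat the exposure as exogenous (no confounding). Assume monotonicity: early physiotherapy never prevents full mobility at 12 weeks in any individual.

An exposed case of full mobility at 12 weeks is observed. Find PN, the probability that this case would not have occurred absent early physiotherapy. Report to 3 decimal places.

PN ≈ 0.583

p₁ = P(outcome | exposed) = 1796/2440 = 0.73607
p₀ = P(outcome | unexposed) = 511/1663 = 0.30728
Under exogeneity and monotonicity, PN = (p₁ − p₀)/p₁.
PN = (0.73607 − 0.30728) / 0.73607 ≈ 0.5825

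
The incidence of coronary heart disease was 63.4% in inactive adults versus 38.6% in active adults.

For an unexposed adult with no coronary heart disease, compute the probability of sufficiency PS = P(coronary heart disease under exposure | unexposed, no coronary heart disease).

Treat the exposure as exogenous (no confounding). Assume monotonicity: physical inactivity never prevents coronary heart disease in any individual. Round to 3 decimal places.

PS ≈ 0.404

p₁ = 0.634, p₀ = 0.386.
Under exogeneity and monotonicity, PS = (p₁ − p₀) / (1 − p₀).
PS = (0.634 − 0.386) / (1 − 0.386) = 0.248 / 0.614 ≈ 0.4039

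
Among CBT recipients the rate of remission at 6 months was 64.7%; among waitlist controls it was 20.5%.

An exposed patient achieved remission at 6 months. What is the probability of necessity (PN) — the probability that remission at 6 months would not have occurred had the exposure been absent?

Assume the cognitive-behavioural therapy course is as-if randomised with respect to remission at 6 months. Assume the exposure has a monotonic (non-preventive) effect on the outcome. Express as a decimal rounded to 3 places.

p₁ = 0.647, p₀ = 0.205.
Under exogeneity and monotonicity, PN = (p₁ − p₀) / p₁.
PN = (0.647 − 0.205) / 0.647 = 0.442 / 0.647 ≈ 0.6832

PN ≈ 0.683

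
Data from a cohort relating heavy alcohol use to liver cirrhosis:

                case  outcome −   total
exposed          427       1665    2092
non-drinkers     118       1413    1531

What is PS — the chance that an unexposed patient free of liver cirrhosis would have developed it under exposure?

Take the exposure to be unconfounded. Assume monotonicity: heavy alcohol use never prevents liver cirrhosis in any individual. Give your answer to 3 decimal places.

PS ≈ 0.138

p₁ = P(outcome | exposed) = 427/2092 = 0.20411
p₀ = P(outcome | unexposed) = 118/1531 = 0.077074
Under exogeneity and monotonicity, PS = (p₁ − p₀) / (1 − p₀).
PS = (0.20411 − 0.077074) / (1 − 0.077074) = 0.12704 / 0.92293 ≈ 0.1376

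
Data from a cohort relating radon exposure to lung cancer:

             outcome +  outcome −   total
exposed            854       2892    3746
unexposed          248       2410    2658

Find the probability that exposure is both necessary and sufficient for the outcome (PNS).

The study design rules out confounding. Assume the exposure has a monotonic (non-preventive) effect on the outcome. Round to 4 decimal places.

PNS ≈ 0.1347

p₁ = P(outcome | exposed) = 854/3746 = 0.22798
p₀ = P(outcome | unexposed) = 248/2658 = 0.093303
Under exogeneity and monotonicity, PNS = p₁ − p₀.
PNS = 0.22798 − 0.093303 = 0.13467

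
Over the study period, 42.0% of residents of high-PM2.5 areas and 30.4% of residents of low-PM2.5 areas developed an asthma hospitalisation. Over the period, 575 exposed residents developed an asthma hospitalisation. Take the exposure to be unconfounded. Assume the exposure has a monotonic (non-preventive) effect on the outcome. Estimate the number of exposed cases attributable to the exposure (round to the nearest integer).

p₁ = 0.42, p₀ = 0.304.
PN = (p₁ − p₀)/p₁ = (0.42 − 0.304) / 0.42 ≈ 0.27619.
Attributable cases ≈ PN × (exposed cases) = 0.27619 × 575 ≈ 158.81.

about 159 cases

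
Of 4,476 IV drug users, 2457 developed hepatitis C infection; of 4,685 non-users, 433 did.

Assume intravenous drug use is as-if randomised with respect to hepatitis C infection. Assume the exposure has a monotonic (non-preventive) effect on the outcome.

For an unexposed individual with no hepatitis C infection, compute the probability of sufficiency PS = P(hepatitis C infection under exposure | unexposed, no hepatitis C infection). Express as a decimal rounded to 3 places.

PS ≈ 0.503

p₁ = P(outcome | exposed) = 2457/4476 = 0.54893
p₀ = P(outcome | unexposed) = 433/4685 = 0.092423
Under exogeneity and monotonicity, PS = (p₁ − p₀) / (1 − p₀).
PS = (0.54893 − 0.092423) / (1 − 0.092423) = 0.4565 / 0.90758 ≈ 0.5030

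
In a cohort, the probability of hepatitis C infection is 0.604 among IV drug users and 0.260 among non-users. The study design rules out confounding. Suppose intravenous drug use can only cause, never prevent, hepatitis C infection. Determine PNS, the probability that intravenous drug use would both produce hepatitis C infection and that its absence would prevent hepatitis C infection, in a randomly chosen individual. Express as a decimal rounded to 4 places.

PNS ≈ 0.3440

Let p₁ = 0.604, p₀ = 0.26.
Under exogeneity and monotonicity, PNS = p₁ − p₀.
PNS = 0.604 − 0.26 = 0.344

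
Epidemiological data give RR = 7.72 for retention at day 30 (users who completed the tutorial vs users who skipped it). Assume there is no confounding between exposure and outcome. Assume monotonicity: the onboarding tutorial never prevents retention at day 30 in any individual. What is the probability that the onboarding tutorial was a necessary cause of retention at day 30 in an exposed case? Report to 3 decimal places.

Under exogeneity and monotonicity, PN = (RR − 1) / RR = 1 − 1/RR.
PN = (7.72 − 1) / 7.72 = 6.72 / 7.72 ≈ 0.8705

PN ≈ 0.870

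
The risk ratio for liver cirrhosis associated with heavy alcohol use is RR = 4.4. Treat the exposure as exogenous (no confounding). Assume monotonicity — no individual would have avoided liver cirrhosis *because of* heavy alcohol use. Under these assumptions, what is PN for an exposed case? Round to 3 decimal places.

Under exogeneity and monotonicity, PN = (RR − 1) / RR = 1 − 1/RR.
PN = (4.4 − 1) / 4.4 = 3.4 / 4.4 ≈ 0.7727

PN ≈ 0.773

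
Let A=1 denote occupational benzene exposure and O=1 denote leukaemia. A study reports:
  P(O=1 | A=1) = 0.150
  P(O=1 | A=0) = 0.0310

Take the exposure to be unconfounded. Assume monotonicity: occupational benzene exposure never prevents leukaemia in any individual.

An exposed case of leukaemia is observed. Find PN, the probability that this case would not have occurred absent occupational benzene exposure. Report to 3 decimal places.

PN ≈ 0.793

Let p₁ = 0.15, p₀ = 0.031.
Under exogeneity and monotonicity, PN = (p₁ − p₀) / p₁.
PN = (0.15 − 0.031) / 0.15 = 0.119 / 0.15 ≈ 0.7933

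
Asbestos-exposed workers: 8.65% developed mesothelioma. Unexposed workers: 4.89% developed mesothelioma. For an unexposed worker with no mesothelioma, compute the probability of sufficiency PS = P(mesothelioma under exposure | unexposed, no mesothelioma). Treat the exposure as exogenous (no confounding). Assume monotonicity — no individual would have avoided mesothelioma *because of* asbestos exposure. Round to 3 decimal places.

PS ≈ 0.040

p₁ = 0.0865, p₀ = 0.0489.
Under exogeneity and monotonicity, PS = (p₁ − p₀) / (1 − p₀).
PS = (0.0865 − 0.0489) / (1 − 0.0489) = 0.0376 / 0.9511 ≈ 0.0395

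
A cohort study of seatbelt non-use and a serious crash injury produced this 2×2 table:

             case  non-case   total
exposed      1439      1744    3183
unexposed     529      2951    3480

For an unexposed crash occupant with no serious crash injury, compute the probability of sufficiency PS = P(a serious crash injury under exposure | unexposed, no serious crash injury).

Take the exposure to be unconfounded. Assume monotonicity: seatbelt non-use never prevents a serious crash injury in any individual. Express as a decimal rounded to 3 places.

PS ≈ 0.354

p₁ = P(outcome | exposed) = 1439/3183 = 0.45209
p₀ = P(outcome | unexposed) = 529/3480 = 0.15201
Under exogeneity and monotonicity, PS = (p₁ − p₀)/(1 − p₀).
PS = (0.45209 − 0.15201) / 0.84799 ≈ 0.3539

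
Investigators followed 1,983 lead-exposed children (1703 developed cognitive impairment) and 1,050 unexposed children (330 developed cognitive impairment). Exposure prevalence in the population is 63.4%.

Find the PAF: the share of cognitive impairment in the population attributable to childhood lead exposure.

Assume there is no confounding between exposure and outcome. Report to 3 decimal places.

PAF ≈ 0.523

p₁ = P(outcome | exposed) = 1703/1983 = 0.8588
p₀ = P(outcome | unexposed) = 330/1050 = 0.31429
Overall risk P(Y=1) = π·p₁ + (1−π)·p₀ = 0.634×0.8588 + 0.366×0.31429 = 0.65951.
Under exogeneity, PAF = [P(Y=1) − p₀] / P(Y=1).
PAF = (0.65951 − 0.31429) / 0.65951 ≈ 0.5235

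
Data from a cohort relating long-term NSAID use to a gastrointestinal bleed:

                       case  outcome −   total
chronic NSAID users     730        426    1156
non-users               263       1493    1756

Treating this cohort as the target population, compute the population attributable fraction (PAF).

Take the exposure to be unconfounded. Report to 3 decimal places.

p₁ = P(outcome | exposed) = 730/1156 = 0.63149
p₀ = P(outcome | unexposed) = 263/1756 = 0.14977
Exposure prevalence π = 1156/2912 = 0.39698; overall risk P(Y=1) = 0.341.
Under exogeneity, PAF = [P(Y=1) − p₀]/P(Y=1).
PAF = (0.341 − 0.14977) / 0.341 ≈ 0.5608

PAF ≈ 0.561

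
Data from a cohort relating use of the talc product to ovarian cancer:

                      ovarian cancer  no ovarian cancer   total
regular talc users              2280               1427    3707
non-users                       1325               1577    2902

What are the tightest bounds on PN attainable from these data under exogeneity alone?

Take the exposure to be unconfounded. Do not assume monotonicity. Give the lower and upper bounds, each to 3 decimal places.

p₁ = P(outcome | exposed) = 2280/3707 = 0.61505
p₀ = P(outcome | unexposed) = 1325/2902 = 0.45658
Under exogeneity alone the bounds on PN are max{0,(p₁−p₀)/p₁} ≤ PN ≤ min{1,(1−p₀)/p₁}.
  lower = (p₁ − p₀)/p₁ = 0.15847 / 0.61505 ≈ 0.2577
  upper = min{1, (1 − p₀)/p₁} = 0.54342 / 0.61505 ≈ 0.8835

0.258 ≤ PN ≤ 0.884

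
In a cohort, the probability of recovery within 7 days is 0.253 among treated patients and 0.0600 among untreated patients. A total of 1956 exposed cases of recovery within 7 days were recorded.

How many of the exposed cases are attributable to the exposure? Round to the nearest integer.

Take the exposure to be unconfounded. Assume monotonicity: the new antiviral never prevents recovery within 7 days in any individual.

Let p₁ = 0.253, p₀ = 0.06.
PN = (p₁ − p₀)/p₁ = (0.253 − 0.06) / 0.253 ≈ 0.76285.
Attributable cases ≈ PN × (exposed cases) = 0.76285 × 1956 ≈ 1492.13.

about 1492 cases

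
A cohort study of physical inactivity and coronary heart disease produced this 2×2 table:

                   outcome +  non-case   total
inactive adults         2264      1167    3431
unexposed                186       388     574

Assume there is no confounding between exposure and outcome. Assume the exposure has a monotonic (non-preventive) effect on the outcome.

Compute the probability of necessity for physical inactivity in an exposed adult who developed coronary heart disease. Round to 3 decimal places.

p₁ = P(outcome | exposed) = 2264/3431 = 0.65987
p₀ = P(outcome | unexposed) = 186/574 = 0.32404
Under exogeneity and monotonicity, PN = (p₁ − p₀) / p₁.
PN = (0.65987 − 0.32404) / 0.65987 = 0.33582 / 0.65987 ≈ 0.5089

PN ≈ 0.509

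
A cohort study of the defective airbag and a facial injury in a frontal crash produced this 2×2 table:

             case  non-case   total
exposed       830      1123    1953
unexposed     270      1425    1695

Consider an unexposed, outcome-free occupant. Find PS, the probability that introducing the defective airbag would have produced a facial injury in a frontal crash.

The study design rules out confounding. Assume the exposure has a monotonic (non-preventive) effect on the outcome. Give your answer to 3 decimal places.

p₁ = P(outcome | exposed) = 830/1953 = 0.42499
p₀ = P(outcome | unexposed) = 270/1695 = 0.15929
Under exogeneity and monotonicity, PS = (p₁ − p₀) / (1 − p₀).
PS = (0.42499 − 0.15929) / (1 − 0.15929) = 0.2657 / 0.84071 ≈ 0.3160

PS ≈ 0.316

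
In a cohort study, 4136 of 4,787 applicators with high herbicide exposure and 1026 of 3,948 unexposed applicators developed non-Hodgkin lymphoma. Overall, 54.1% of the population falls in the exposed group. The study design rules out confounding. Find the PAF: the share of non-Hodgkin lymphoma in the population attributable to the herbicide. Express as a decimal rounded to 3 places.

PAF ≈ 0.557

p₁ = P(outcome | exposed) = 4136/4787 = 0.86401
p₀ = P(outcome | unexposed) = 1026/3948 = 0.25988
Overall risk P(Y=1) = π·p₁ + (1−π)·p₀ = 0.541×0.86401 + 0.459×0.25988 = 0.58671.
Under exogeneity, PAF = [P(Y=1) − p₀] / P(Y=1).
PAF = (0.58671 − 0.25988) / 0.58671 ≈ 0.5571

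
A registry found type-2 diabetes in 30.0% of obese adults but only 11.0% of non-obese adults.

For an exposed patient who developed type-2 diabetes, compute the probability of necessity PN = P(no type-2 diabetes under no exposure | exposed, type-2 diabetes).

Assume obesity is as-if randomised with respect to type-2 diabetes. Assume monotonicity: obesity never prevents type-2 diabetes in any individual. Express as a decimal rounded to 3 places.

p₁ = 0.3, p₀ = 0.11.
Under exogeneity and monotonicity, PN = (p₁ − p₀) / p₁.
PN = (0.3 − 0.11) / 0.3 = 0.19 / 0.3 ≈ 0.6333

PN ≈ 0.633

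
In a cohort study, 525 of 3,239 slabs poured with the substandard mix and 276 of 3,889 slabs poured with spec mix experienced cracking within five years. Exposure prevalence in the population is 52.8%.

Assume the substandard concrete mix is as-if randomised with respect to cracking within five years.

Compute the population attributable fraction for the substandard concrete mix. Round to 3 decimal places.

p₁ = P(outcome | exposed) = 525/3239 = 0.16209
p₀ = P(outcome | unexposed) = 276/3889 = 0.070969
Overall risk P(Y=1) = π·p₁ + (1−π)·p₀ = 0.528×0.16209 + 0.472×0.070969 = 0.11908.
Under exogeneity, PAF = [P(Y=1) − p₀] / P(Y=1).
PAF = (0.11908 − 0.070969) / 0.11908 ≈ 0.4040

PAF ≈ 0.404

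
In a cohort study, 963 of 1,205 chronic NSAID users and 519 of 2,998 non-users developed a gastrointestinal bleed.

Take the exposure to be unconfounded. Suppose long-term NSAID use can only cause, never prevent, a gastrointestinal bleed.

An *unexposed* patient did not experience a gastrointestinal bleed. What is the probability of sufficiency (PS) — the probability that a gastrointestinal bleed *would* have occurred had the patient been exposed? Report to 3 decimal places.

p₁ = P(outcome | exposed) = 963/1205 = 0.79917
p₀ = P(outcome | unexposed) = 519/2998 = 0.17312
Under exogeneity and monotonicity, PS = (p₁ − p₀) / (1 − p₀).
PS = (0.79917 − 0.17312) / (1 − 0.17312) = 0.62605 / 0.82688 ≈ 0.7571

PS ≈ 0.757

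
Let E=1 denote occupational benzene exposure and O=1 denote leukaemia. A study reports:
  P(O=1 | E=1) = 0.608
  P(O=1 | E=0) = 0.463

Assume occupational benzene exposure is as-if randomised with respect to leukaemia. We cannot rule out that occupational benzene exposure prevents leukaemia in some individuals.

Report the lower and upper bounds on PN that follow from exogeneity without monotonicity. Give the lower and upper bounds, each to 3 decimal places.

0.238 ≤ PN ≤ 0.883

Let p₁ = 0.608, p₀ = 0.463.
Under exogeneity alone the bounds on PN are max{0,(p₁−p₀)/p₁} ≤ PN ≤ min{1,(1−p₀)/p₁}.
  lower = (p₁ − p₀)/p₁ = 0.145 / 0.608 ≈ 0.2385
  upper = min{1, (1 − p₀)/p₁} = 0.537 / 0.608 ≈ 0.8832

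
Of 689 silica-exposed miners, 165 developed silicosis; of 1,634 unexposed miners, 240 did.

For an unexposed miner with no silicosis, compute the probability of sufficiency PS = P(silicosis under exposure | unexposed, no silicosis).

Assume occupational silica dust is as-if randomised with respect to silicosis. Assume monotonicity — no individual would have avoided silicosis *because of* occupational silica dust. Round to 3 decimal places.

p₁ = P(outcome | exposed) = 165/689 = 0.23948
p₀ = P(outcome | unexposed) = 240/1634 = 0.14688
Under exogeneity and monotonicity, PS = (p₁ − p₀) / (1 − p₀).
PS = (0.23948 − 0.14688) / (1 − 0.14688) = 0.092599 / 0.85312 ≈ 0.1085

PS ≈ 0.109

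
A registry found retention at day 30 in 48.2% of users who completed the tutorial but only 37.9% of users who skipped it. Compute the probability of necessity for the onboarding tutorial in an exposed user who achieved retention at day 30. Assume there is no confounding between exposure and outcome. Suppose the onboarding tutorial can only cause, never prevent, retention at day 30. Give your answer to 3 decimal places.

p₁ = 0.482, p₀ = 0.379.
Under exogeneity and monotonicity, PN = (p₁ − p₀) / p₁.
PN = (0.482 − 0.379) / 0.482 = 0.103 / 0.482 ≈ 0.2137

PN ≈ 0.214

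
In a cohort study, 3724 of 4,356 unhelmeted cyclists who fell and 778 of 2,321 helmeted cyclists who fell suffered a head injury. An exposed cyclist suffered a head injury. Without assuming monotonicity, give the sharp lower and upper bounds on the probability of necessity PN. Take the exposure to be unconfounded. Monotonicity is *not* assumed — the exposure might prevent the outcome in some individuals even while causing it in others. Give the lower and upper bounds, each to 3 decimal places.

p₁ = P(outcome | exposed) = 3724/4356 = 0.85491
p₀ = P(outcome | unexposed) = 778/2321 = 0.3352
Under exogeneity alone the bounds on PN are max{0,(p₁−p₀)/p₁} ≤ PN ≤ min{1,(1−p₀)/p₁}.
  lower = (p₁ − p₀)/p₁ = 0.51971 / 0.85491 ≈ 0.6079
  upper = min{1, (1 − p₀)/p₁} = 0.6648 / 0.85491 ≈ 0.7776

0.608 ≤ PN ≤ 0.778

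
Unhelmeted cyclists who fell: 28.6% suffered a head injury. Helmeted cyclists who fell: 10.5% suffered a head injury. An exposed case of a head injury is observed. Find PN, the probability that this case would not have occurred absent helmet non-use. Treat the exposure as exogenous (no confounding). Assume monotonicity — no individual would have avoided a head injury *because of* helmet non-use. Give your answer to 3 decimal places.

PN ≈ 0.633

p₁ = 0.286, p₀ = 0.105.
Under exogeneity and monotonicity, PN = (p₁ − p₀) / p₁.
PN = (0.286 − 0.105) / 0.286 = 0.181 / 0.286 ≈ 0.6329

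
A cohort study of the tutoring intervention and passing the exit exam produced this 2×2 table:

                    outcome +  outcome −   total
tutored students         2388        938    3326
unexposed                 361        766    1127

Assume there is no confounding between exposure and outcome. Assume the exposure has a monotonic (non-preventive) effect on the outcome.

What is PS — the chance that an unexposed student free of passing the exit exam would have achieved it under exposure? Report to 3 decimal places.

p₁ = P(outcome | exposed) = 2388/3326 = 0.71798
p₀ = P(outcome | unexposed) = 361/1127 = 0.32032
Under exogeneity and monotonicity, PS = (p₁ − p₀)/(1 − p₀).
PS = (0.71798 − 0.32032) / 0.67968 ≈ 0.5851

PS ≈ 0.585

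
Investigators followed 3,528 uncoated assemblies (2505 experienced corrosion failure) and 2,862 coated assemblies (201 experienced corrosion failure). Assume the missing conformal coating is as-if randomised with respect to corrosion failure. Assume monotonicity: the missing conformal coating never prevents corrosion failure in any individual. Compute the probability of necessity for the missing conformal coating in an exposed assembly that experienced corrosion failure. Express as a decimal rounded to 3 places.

p₁ = P(outcome | exposed) = 2505/3528 = 0.71003
p₀ = P(outcome | unexposed) = 201/2862 = 0.070231
Under exogeneity and monotonicity, PN = (p₁ − p₀) / p₁.
PN = (0.71003 − 0.070231) / 0.71003 = 0.6398 / 0.71003 ≈ 0.9011

PN ≈ 0.901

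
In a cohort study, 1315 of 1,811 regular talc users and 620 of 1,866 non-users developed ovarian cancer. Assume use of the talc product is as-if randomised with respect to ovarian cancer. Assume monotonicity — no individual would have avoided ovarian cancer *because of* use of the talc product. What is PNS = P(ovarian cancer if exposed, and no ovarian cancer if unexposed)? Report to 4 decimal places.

p₁ = P(outcome | exposed) = 1315/1811 = 0.72612
p₀ = P(outcome | unexposed) = 620/1866 = 0.33226
Under exogeneity and monotonicity, PNS = p₁ − p₀.
PNS = 0.72612 − 0.33226 = 0.39386

PNS ≈ 0.3939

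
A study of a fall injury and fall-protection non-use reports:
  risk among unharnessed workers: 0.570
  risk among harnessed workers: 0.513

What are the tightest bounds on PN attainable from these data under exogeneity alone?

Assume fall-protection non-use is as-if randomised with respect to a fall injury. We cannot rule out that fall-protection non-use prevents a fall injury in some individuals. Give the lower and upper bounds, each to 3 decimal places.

0.100 ≤ PN ≤ 0.854

Let p₁ = 0.57, p₀ = 0.513.
Under exogeneity alone the bounds on PN are max{0,(p₁−p₀)/p₁} ≤ PN ≤ min{1,(1−p₀)/p₁}.
  lower = (p₁ − p₀)/p₁ = 0.057 / 0.57 ≈ 0.1000
  upper = min{1, (1 − p₀)/p₁} = 0.487 / 0.57 ≈ 0.8544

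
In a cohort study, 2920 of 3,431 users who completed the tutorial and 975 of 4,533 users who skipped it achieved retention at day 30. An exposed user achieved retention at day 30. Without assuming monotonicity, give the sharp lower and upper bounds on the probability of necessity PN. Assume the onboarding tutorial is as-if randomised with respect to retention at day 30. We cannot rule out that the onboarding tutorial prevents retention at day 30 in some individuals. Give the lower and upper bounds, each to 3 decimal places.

p₁ = P(outcome | exposed) = 2920/3431 = 0.85106
p₀ = P(outcome | unexposed) = 975/4533 = 0.21509
Under exogeneity alone the bounds on PN are max{0,(p₁−p₀)/p₁} ≤ PN ≤ min{1,(1−p₀)/p₁}.
  lower = (p₁ − p₀)/p₁ = 0.63597 / 0.85106 ≈ 0.7473
  upper = min{1, (1 − p₀)/p₁} = 0.78491 / 0.85106 ≈ 0.9223

0.747 ≤ PN ≤ 0.922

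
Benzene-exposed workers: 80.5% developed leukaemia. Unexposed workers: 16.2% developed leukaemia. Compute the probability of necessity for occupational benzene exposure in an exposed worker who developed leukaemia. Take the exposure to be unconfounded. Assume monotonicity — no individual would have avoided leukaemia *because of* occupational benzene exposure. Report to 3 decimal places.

PN ≈ 0.799

p₁ = 0.805, p₀ = 0.162.
Under exogeneity and monotonicity, PN = (p₁ − p₀) / p₁.
PN = (0.805 − 0.162) / 0.805 = 0.643 / 0.805 ≈ 0.7988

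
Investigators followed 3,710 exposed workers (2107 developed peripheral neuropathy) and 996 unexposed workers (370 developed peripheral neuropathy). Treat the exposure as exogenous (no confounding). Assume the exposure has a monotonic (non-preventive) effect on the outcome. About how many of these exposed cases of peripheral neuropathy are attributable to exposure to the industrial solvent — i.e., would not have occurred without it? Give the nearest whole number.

p₁ = P(outcome | exposed) = 2107/3710 = 0.56792
p₀ = P(outcome | unexposed) = 370/996 = 0.37149
PN = (p₁ − p₀)/p₁ = (0.56792 − 0.37149) / 0.56792 ≈ 0.34589.
Attributable cases ≈ PN × (exposed cases) = 0.34589 × 2107 ≈ 728.79.

about 729 cases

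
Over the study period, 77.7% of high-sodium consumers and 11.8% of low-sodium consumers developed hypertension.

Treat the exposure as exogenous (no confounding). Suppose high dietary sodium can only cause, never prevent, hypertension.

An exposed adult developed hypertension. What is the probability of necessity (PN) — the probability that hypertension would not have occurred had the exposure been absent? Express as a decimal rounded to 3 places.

p₁ = 0.777, p₀ = 0.118.
Under exogeneity and monotonicity, PN = (p₁ − p₀) / p₁.
PN = (0.777 − 0.118) / 0.777 = 0.659 / 0.777 ≈ 0.8481

PN ≈ 0.848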